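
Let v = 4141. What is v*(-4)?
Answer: -16564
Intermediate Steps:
v*(-4) = 4141*(-4) = -16564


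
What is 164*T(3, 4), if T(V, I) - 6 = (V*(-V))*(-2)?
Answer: 3936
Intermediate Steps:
T(V, I) = 6 + 2*V² (T(V, I) = 6 + (V*(-V))*(-2) = 6 - V²*(-2) = 6 + 2*V²)
164*T(3, 4) = 164*(6 + 2*3²) = 164*(6 + 2*9) = 164*(6 + 18) = 164*24 = 3936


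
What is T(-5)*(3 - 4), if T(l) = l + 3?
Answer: 2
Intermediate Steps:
T(l) = 3 + l
T(-5)*(3 - 4) = (3 - 5)*(3 - 4) = -2*(-1) = 2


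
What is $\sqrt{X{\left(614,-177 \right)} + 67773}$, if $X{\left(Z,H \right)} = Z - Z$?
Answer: $\sqrt{67773} \approx 260.33$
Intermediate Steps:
$X{\left(Z,H \right)} = 0$
$\sqrt{X{\left(614,-177 \right)} + 67773} = \sqrt{0 + 67773} = \sqrt{67773}$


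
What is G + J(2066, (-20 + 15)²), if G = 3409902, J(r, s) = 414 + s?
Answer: 3410341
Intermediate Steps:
G + J(2066, (-20 + 15)²) = 3409902 + (414 + (-20 + 15)²) = 3409902 + (414 + (-5)²) = 3409902 + (414 + 25) = 3409902 + 439 = 3410341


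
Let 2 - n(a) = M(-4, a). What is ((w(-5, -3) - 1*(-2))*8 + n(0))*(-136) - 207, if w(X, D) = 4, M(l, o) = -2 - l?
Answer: -6735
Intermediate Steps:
n(a) = 0 (n(a) = 2 - (-2 - 1*(-4)) = 2 - (-2 + 4) = 2 - 1*2 = 2 - 2 = 0)
((w(-5, -3) - 1*(-2))*8 + n(0))*(-136) - 207 = ((4 - 1*(-2))*8 + 0)*(-136) - 207 = ((4 + 2)*8 + 0)*(-136) - 207 = (6*8 + 0)*(-136) - 207 = (48 + 0)*(-136) - 207 = 48*(-136) - 207 = -6528 - 207 = -6735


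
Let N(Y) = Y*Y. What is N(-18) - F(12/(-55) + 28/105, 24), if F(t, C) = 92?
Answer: 232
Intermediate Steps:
N(Y) = Y**2
N(-18) - F(12/(-55) + 28/105, 24) = (-18)**2 - 1*92 = 324 - 92 = 232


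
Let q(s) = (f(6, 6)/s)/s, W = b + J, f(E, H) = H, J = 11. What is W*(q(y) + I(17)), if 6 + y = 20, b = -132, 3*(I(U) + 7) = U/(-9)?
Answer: 2432947/2646 ≈ 919.48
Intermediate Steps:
I(U) = -7 - U/27 (I(U) = -7 + (U/(-9))/3 = -7 + (U*(-⅑))/3 = -7 + (-U/9)/3 = -7 - U/27)
y = 14 (y = -6 + 20 = 14)
W = -121 (W = -132 + 11 = -121)
q(s) = 6/s² (q(s) = (6/s)/s = 6/s²)
W*(q(y) + I(17)) = -121*(6/14² + (-7 - 1/27*17)) = -121*(6*(1/196) + (-7 - 17/27)) = -121*(3/98 - 206/27) = -121*(-20107/2646) = 2432947/2646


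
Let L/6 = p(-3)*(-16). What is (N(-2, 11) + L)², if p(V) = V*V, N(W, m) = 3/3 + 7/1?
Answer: 732736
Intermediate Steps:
N(W, m) = 8 (N(W, m) = 3*(⅓) + 7*1 = 1 + 7 = 8)
p(V) = V²
L = -864 (L = 6*((-3)²*(-16)) = 6*(9*(-16)) = 6*(-144) = -864)
(N(-2, 11) + L)² = (8 - 864)² = (-856)² = 732736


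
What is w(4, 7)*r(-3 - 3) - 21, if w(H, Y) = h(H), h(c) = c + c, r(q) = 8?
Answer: 43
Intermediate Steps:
h(c) = 2*c
w(H, Y) = 2*H
w(4, 7)*r(-3 - 3) - 21 = (2*4)*8 - 21 = 8*8 - 21 = 64 - 21 = 43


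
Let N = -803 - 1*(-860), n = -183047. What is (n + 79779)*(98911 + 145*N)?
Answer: -11067851168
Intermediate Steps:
N = 57 (N = -803 + 860 = 57)
(n + 79779)*(98911 + 145*N) = (-183047 + 79779)*(98911 + 145*57) = -103268*(98911 + 8265) = -103268*107176 = -11067851168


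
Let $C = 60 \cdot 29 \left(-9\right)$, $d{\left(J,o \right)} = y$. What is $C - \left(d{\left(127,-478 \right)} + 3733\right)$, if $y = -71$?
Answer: $-19322$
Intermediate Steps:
$d{\left(J,o \right)} = -71$
$C = -15660$ ($C = 1740 \left(-9\right) = -15660$)
$C - \left(d{\left(127,-478 \right)} + 3733\right) = -15660 - \left(-71 + 3733\right) = -15660 - 3662 = -19322$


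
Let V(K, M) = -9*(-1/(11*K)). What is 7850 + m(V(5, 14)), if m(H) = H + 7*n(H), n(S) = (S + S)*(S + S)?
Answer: 23749013/3025 ≈ 7850.9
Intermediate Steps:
n(S) = 4*S**2 (n(S) = (2*S)*(2*S) = 4*S**2)
V(K, M) = 9/(11*K) (V(K, M) = -(-9)/(11*K) = 9/(11*K))
m(H) = H + 28*H**2 (m(H) = H + 7*(4*H**2) = H + 28*H**2)
7850 + m(V(5, 14)) = 7850 + ((9/11)/5)*(1 + 28*((9/11)/5)) = 7850 + ((9/11)*(1/5))*(1 + 28*((9/11)*(1/5))) = 7850 + 9*(1 + 28*(9/55))/55 = 7850 + 9*(1 + 252/55)/55 = 7850 + (9/55)*(307/55) = 7850 + 2763/3025 = 23749013/3025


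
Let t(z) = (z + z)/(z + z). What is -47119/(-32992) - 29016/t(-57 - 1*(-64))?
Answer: -957248753/32992 ≈ -29015.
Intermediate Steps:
t(z) = 1 (t(z) = (2*z)/((2*z)) = (2*z)*(1/(2*z)) = 1)
-47119/(-32992) - 29016/t(-57 - 1*(-64)) = -47119/(-32992) - 29016/1 = -47119*(-1/32992) - 29016*1 = 47119/32992 - 29016 = -957248753/32992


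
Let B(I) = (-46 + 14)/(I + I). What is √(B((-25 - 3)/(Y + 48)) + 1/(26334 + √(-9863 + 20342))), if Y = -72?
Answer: √(-17696399 - 672*√10479)/(7*√(26334 + √10479)) ≈ 3.7033*I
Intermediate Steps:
B(I) = -16/I (B(I) = -32*1/(2*I) = -16/I)
√(B((-25 - 3)/(Y + 48)) + 1/(26334 + √(-9863 + 20342))) = √(-16*(-72 + 48)/(-25 - 3) + 1/(26334 + √(-9863 + 20342))) = √(-16/((-28/(-24))) + 1/(26334 + √10479)) = √(-16/((-28*(-1/24))) + 1/(26334 + √10479)) = √(-16/7/6 + 1/(26334 + √10479)) = √(-16*6/7 + 1/(26334 + √10479)) = √(-96/7 + 1/(26334 + √10479))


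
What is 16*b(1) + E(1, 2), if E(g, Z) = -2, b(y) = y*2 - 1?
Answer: 14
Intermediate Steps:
b(y) = -1 + 2*y (b(y) = 2*y - 1 = -1 + 2*y)
16*b(1) + E(1, 2) = 16*(-1 + 2*1) - 2 = 16*(-1 + 2) - 2 = 16*1 - 2 = 16 - 2 = 14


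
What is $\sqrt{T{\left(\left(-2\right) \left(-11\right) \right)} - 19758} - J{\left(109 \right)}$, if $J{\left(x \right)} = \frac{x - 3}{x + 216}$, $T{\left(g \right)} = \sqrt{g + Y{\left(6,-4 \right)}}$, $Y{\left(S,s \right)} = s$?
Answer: $- \frac{106}{325} + i \sqrt{19758 - 3 \sqrt{2}} \approx -0.32615 + 140.55 i$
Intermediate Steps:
$T{\left(g \right)} = \sqrt{-4 + g}$ ($T{\left(g \right)} = \sqrt{g - 4} = \sqrt{-4 + g}$)
$J{\left(x \right)} = \frac{-3 + x}{216 + x}$
$\sqrt{T{\left(\left(-2\right) \left(-11\right) \right)} - 19758} - J{\left(109 \right)} = \sqrt{\sqrt{-4 - -22} - 19758} - \frac{-3 + 109}{216 + 109} = \sqrt{\sqrt{-4 + 22} - 19758} - \frac{1}{325} \cdot 106 = \sqrt{\sqrt{18} - 19758} - \frac{1}{325} \cdot 106 = \sqrt{3 \sqrt{2} - 19758} - \frac{106}{325} = \sqrt{-19758 + 3 \sqrt{2}} - \frac{106}{325} = - \frac{106}{325} + \sqrt{-19758 + 3 \sqrt{2}}$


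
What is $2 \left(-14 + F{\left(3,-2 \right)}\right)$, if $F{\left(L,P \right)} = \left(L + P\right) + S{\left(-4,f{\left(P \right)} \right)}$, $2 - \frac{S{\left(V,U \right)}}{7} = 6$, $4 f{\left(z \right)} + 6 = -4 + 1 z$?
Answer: $-82$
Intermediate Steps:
$f{\left(z \right)} = - \frac{5}{2} + \frac{z}{4}$ ($f{\left(z \right)} = - \frac{3}{2} + \frac{-4 + 1 z}{4} = - \frac{3}{2} + \frac{-4 + z}{4} = - \frac{3}{2} + \left(-1 + \frac{z}{4}\right) = - \frac{5}{2} + \frac{z}{4}$)
$S{\left(V,U \right)} = -28$ ($S{\left(V,U \right)} = 14 - 42 = -28$)
$F{\left(L,P \right)} = -28 + L + P$ ($F{\left(L,P \right)} = \left(L + P\right) - 28 = -28 + L + P$)
$2 \left(-14 + F{\left(3,-2 \right)}\right) = 2 \left(-14 - 27\right) = 2 \left(-41\right) = -82$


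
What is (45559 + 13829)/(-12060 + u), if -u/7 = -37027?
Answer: 59388/247129 ≈ 0.24031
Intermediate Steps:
u = 259189 (u = -7*(-37027) = 259189)
(45559 + 13829)/(-12060 + u) = (45559 + 13829)/(-12060 + 259189) = 59388/247129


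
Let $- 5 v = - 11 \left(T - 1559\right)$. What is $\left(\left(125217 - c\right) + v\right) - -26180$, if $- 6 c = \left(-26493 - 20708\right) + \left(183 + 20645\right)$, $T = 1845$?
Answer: $\frac{1476307}{10} \approx 1.4763 \cdot 10^{5}$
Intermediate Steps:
$c = \frac{8791}{2}$ ($c = - \frac{\left(-26493 - 20708\right) + \left(183 + 20645\right)}{6} = - \frac{-47201 + 20828}{6} = \left(- \frac{1}{6}\right) \left(-26373\right) = \frac{8791}{2} \approx 4395.5$)
$v = \frac{3146}{5}$ ($v = - \frac{\left(-11\right) \left(1845 - 1559\right)}{5} = - \frac{\left(-11\right) 286}{5} = \left(- \frac{1}{5}\right) \left(-3146\right) = \frac{3146}{5} \approx 629.2$)
$\left(\left(125217 - c\right) + v\right) - -26180 = \left(\left(125217 - \frac{8791}{2}\right) + \frac{3146}{5}\right) - -26180 = \left(\left(125217 - \frac{8791}{2}\right) + \frac{3146}{5}\right) + 26180 = \left(\frac{241643}{2} + \frac{3146}{5}\right) + 26180 = \frac{1214507}{10} + 26180 = \frac{1476307}{10}$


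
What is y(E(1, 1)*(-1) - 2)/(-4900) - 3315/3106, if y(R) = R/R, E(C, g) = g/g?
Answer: -8123303/7609700 ≈ -1.0675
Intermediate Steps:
E(C, g) = 1
y(R) = 1
y(E(1, 1)*(-1) - 2)/(-4900) - 3315/3106 = 1/(-4900) - 3315/3106 = 1*(-1/4900) - 3315*1/3106 = -1/4900 - 3315/3106 = -8123303/7609700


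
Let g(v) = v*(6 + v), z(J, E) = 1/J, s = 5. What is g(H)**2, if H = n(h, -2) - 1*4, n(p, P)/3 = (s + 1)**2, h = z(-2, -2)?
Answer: 130873600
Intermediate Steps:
h = -1/2 (h = 1/(-2) = -1/2 ≈ -0.50000)
n(p, P) = 108 (n(p, P) = 3*(5 + 1)**2 = 3*6**2 = 3*36 = 108)
H = 104 (H = 108 - 1*4 = 108 - 4 = 104)
g(H)**2 = (104*(6 + 104))**2 = (104*110)**2 = 11440**2 = 130873600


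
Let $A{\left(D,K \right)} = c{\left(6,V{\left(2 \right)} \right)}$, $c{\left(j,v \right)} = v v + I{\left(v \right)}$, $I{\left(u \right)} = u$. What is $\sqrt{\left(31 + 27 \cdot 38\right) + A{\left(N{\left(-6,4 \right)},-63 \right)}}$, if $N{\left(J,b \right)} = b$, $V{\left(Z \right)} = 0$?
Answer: $\sqrt{1057} \approx 32.512$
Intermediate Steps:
$c{\left(j,v \right)} = v + v^{2}$ ($c{\left(j,v \right)} = v v + v = v^{2} + v = v + v^{2}$)
$A{\left(D,K \right)} = 0$ ($A{\left(D,K \right)} = 0 \left(1 + 0\right) = 0 \cdot 1 = 0$)
$\sqrt{\left(31 + 27 \cdot 38\right) + A{\left(N{\left(-6,4 \right)},-63 \right)}} = \sqrt{\left(31 + 27 \cdot 38\right) + 0} = \sqrt{\left(31 + 1026\right) + 0} = \sqrt{1057 + 0} = \sqrt{1057}$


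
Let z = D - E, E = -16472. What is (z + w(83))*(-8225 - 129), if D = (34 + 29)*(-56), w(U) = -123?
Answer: -107106634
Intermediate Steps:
D = -3528 (D = 63*(-56) = -3528)
z = 12944 (z = -3528 - 1*(-16472) = -3528 + 16472 = 12944)
(z + w(83))*(-8225 - 129) = (12944 - 123)*(-8225 - 129) = 12821*(-8354) = -107106634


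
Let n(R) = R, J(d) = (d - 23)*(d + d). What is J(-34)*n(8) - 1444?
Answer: 29564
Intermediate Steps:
J(d) = 2*d*(-23 + d) (J(d) = (-23 + d)*(2*d) = 2*d*(-23 + d))
J(-34)*n(8) - 1444 = (2*(-34)*(-23 - 34))*8 - 1444 = (2*(-34)*(-57))*8 - 1444 = 3876*8 - 1444 = 31008 - 1444 = 29564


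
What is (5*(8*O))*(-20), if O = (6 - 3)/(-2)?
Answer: 1200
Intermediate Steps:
O = -3/2 (O = 3*(-1/2) = -3/2 ≈ -1.5000)
(5*(8*O))*(-20) = (5*(8*(-3/2)))*(-20) = (5*(-12))*(-20) = -60*(-20) = 1200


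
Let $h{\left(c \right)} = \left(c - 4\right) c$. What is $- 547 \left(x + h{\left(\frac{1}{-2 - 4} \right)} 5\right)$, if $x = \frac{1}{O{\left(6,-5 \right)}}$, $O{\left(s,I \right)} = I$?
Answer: $- \frac{322183}{180} \approx -1789.9$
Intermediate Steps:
$h{\left(c \right)} = c \left(-4 + c\right)$ ($h{\left(c \right)} = \left(-4 + c\right) c = c \left(-4 + c\right)$)
$x = - \frac{1}{5}$ ($x = \frac{1}{-5} = - \frac{1}{5} \approx -0.2$)
$- 547 \left(x + h{\left(\frac{1}{-2 - 4} \right)} 5\right) = - 547 \left(- \frac{1}{5} + \frac{-4 + \frac{1}{-2 - 4}}{-2 - 4} \cdot 5\right) = - 547 \left(- \frac{1}{5} + \frac{-4 + \frac{1}{-6}}{-6} \cdot 5\right) = - 547 \left(- \frac{1}{5} + - \frac{-4 - \frac{1}{6}}{6} \cdot 5\right) = - 547 \left(- \frac{1}{5} + \left(- \frac{1}{6}\right) \left(- \frac{25}{6}\right) 5\right) = - 547 \left(- \frac{1}{5} + \frac{25}{36} \cdot 5\right) = - 547 \left(- \frac{1}{5} + \frac{125}{36}\right) = \left(-547\right) \frac{589}{180} = - \frac{322183}{180}$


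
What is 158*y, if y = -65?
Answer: -10270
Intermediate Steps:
158*y = 158*(-65) = -10270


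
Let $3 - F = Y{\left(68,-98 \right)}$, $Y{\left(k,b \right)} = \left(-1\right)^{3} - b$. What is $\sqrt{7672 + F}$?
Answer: $3 \sqrt{842} \approx 87.052$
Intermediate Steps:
$Y{\left(k,b \right)} = -1 - b$
$F = -94$ ($F = 3 - \left(-1 - -98\right) = 3 - \left(-1 + 98\right) = 3 - 97 = -94$)
$\sqrt{7672 + F} = \sqrt{7672 - 94} = \sqrt{7578} = 3 \sqrt{842}$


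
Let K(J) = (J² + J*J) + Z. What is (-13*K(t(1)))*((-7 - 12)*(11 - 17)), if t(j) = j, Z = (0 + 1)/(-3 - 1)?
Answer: -5187/2 ≈ -2593.5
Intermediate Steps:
Z = -¼ (Z = 1/(-4) = 1*(-¼) = -¼ ≈ -0.25000)
K(J) = -¼ + 2*J² (K(J) = (J² + J*J) - ¼ = (J² + J²) - ¼ = 2*J² - ¼ = -¼ + 2*J²)
(-13*K(t(1)))*((-7 - 12)*(11 - 17)) = (-13*(-¼ + 2*1²))*((-7 - 12)*(11 - 17)) = (-13*(-¼ + 2*1))*(-19*(-6)) = -13*(-¼ + 2)*114 = -13*7/4*114 = -91/4*114 = -5187/2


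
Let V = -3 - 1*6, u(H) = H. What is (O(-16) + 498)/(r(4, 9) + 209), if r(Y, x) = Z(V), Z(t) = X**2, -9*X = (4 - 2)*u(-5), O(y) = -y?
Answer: 41634/17029 ≈ 2.4449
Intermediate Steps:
V = -9 (V = -3 - 6 = -9)
X = 10/9 (X = -(4 - 2)*(-5)/9 = -2*(-5)/9 = -1/9*(-10) = 10/9 ≈ 1.1111)
Z(t) = 100/81 (Z(t) = (10/9)**2 = 100/81)
r(Y, x) = 100/81
(O(-16) + 498)/(r(4, 9) + 209) = (-1*(-16) + 498)/(100/81 + 209) = (16 + 498)/(17029/81) = 514*(81/17029) = 41634/17029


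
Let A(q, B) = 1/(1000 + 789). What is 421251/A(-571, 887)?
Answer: 753618039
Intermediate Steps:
A(q, B) = 1/1789
421251/A(-571, 887) = 421251/(1/1789) = 421251*1789 = 753618039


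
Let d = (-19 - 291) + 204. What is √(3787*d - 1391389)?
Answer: I*√1792811 ≈ 1339.0*I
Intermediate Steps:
d = -106 (d = -310 + 204 = -106)
√(3787*d - 1391389) = √(3787*(-106) - 1391389) = √(-401422 - 1391389) = √(-1792811) = I*√1792811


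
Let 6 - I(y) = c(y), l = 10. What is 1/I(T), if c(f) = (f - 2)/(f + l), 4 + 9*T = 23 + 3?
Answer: 28/167 ≈ 0.16766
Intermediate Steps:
T = 22/9 (T = -4/9 + (23 + 3)/9 = -4/9 + (⅑)*26 = -4/9 + 26/9 = 22/9 ≈ 2.4444)
c(f) = (-2 + f)/(10 + f) (c(f) = (f - 2)/(f + 10) = (-2 + f)/(10 + f))
I(y) = 6 - (-2 + y)/(10 + y)
1/I(T) = 1/((62 + 5*(22/9))/(10 + 22/9)) = 1/((62 + 110/9)/(112/9)) = 1/((9/112)*(668/9)) = 1/(167/28) = 28/167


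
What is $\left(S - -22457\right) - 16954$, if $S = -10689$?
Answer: $-5186$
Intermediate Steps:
$\left(S - -22457\right) - 16954 = \left(-10689 - -22457\right) - 16954 = \left(-10689 + 22457\right) - 16954 = 11768 - 16954 = -5186$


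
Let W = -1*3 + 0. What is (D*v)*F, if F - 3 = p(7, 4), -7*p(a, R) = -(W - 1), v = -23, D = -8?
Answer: 3128/7 ≈ 446.86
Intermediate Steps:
W = -3 (W = -3 + 0 = -3)
p(a, R) = -4/7 (p(a, R) = -(-1)*(-3 - 1)/7 = -(-1)*(-4)/7 = -⅐*4 = -4/7)
F = 17/7 (F = 3 - 4/7 = 17/7 ≈ 2.4286)
(D*v)*F = -8*(-23)*(17/7) = 184*(17/7) = 3128/7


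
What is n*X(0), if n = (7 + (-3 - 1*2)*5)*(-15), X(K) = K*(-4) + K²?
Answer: 0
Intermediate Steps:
X(K) = K² - 4*K (X(K) = -4*K + K² = K² - 4*K)
n = 270 (n = (7 + (-3 - 2)*5)*(-15) = (7 - 5*5)*(-15) = (7 - 25)*(-15) = -18*(-15) = 270)
n*X(0) = 270*(0*(-4 + 0)) = 270*(0*(-4)) = 270*0 = 0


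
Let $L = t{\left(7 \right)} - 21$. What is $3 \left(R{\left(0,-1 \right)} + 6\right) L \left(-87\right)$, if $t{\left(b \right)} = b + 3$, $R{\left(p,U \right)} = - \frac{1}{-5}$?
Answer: $\frac{89001}{5} \approx 17800.0$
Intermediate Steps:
$R{\left(p,U \right)} = \frac{1}{5}$ ($R{\left(p,U \right)} = \left(-1\right) \left(- \frac{1}{5}\right) = \frac{1}{5}$)
$t{\left(b \right)} = 3 + b$
$L = -11$ ($L = \left(3 + 7\right) - 21 = 10 - 21 = -11$)
$3 \left(R{\left(0,-1 \right)} + 6\right) L \left(-87\right) = 3 \left(\frac{1}{5} + 6\right) \left(-11\right) \left(-87\right) = 3 \cdot \frac{31}{5} \left(-11\right) \left(-87\right) = \frac{93}{5} \left(-11\right) \left(-87\right) = \left(- \frac{1023}{5}\right) \left(-87\right) = \frac{89001}{5}$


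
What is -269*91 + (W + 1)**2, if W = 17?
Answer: -24155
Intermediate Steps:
-269*91 + (W + 1)**2 = -269*91 + (17 + 1)**2 = -24479 + 18**2 = -24479 + 324 = -24155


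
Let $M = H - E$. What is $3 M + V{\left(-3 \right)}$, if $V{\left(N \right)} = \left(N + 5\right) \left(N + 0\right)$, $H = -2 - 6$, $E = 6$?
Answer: $-48$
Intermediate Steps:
$H = -8$ ($H = -2 - 6 = -8$)
$V{\left(N \right)} = N \left(5 + N\right)$ ($V{\left(N \right)} = \left(5 + N\right) N = N \left(5 + N\right)$)
$M = -14$ ($M = -8 - 6 = -14$)
$3 M + V{\left(-3 \right)} = 3 \left(-14\right) - 3 \left(5 - 3\right) = -42 - 6 = -48$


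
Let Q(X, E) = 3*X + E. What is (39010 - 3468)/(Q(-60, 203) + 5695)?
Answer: 17771/2859 ≈ 6.2158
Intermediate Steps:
Q(X, E) = E + 3*X
(39010 - 3468)/(Q(-60, 203) + 5695) = (39010 - 3468)/((203 + 3*(-60)) + 5695) = 35542/((203 - 180) + 5695) = 35542/(23 + 5695) = 35542/5718 = 35542*(1/5718) = 17771/2859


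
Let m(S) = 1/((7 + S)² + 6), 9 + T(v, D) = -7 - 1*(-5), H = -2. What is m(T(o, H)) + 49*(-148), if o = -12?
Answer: -159543/22 ≈ -7252.0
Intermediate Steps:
T(v, D) = -11 (T(v, D) = -9 + (-7 - 1*(-5)) = -9 + (-7 + 5) = -9 - 2 = -11)
m(S) = 1/(6 + (7 + S)²)
m(T(o, H)) + 49*(-148) = 1/(6 + (7 - 11)²) + 49*(-148) = 1/(6 + (-4)²) - 7252 = 1/(6 + 16) - 7252 = 1/22 - 7252 = -159543/22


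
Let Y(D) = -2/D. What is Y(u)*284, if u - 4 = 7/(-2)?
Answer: -1136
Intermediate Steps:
u = ½ (u = 4 + 7/(-2) = 4 + 7*(-½) = 4 - 7/2 = ½ ≈ 0.50000)
Y(u)*284 = -2/½*284 = -2*2*284 = -4*284 = -1136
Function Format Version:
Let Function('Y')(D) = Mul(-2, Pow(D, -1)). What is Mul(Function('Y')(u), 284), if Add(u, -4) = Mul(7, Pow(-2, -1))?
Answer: -1136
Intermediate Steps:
u = Rational(1, 2) (u = Add(4, Mul(7, Pow(-2, -1))) = Add(4, Mul(7, Rational(-1, 2))) = Add(4, Rational(-7, 2)) = Rational(1, 2) ≈ 0.50000)
Mul(Function('Y')(u), 284) = Mul(Mul(-2, Pow(Rational(1, 2), -1)), 284) = Mul(Mul(-2, 2), 284) = Mul(-4, 284) = -1136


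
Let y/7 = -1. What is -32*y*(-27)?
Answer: -6048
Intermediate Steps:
y = -7 (y = 7*(-1) = -7)
-32*y*(-27) = -32*(-7)*(-27) = 224*(-27) = -6048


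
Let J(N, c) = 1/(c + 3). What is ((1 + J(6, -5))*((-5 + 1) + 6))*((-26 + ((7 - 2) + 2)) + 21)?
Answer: 2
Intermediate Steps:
J(N, c) = 1/(3 + c)
((1 + J(6, -5))*((-5 + 1) + 6))*((-26 + ((7 - 2) + 2)) + 21) = ((1 + 1/(3 - 5))*((-5 + 1) + 6))*((-26 + ((7 - 2) + 2)) + 21) = ((1 + 1/(-2))*(-4 + 6))*((-26 + (5 + 2)) + 21) = ((1 - ½)*2)*((-26 + 7) + 21) = ((½)*2)*(-19 + 21) = 1*2 = 2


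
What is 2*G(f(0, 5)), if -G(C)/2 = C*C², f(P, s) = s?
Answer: -500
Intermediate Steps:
G(C) = -2*C³ (G(C) = -2*C*C² = -2*C³)
2*G(f(0, 5)) = 2*(-2*5³) = 2*(-2*125) = 2*(-250) = -500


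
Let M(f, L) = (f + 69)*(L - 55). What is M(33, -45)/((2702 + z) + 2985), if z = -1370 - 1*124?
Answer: -10200/4193 ≈ -2.4326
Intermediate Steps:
M(f, L) = (-55 + L)*(69 + f) (M(f, L) = (69 + f)*(-55 + L) = (-55 + L)*(69 + f))
z = -1494 (z = -1370 - 124 = -1494)
M(33, -45)/((2702 + z) + 2985) = (-3795 - 55*33 + 69*(-45) - 45*33)/((2702 - 1494) + 2985) = (-3795 - 1815 - 3105 - 1485)/(1208 + 2985) = -10200/4193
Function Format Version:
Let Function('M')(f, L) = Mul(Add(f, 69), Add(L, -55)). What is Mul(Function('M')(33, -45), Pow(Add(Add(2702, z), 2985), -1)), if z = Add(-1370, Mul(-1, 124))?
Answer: Rational(-10200, 4193) ≈ -2.4326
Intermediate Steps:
Function('M')(f, L) = Mul(Add(-55, L), Add(69, f)) (Function('M')(f, L) = Mul(Add(69, f), Add(-55, L)) = Mul(Add(-55, L), Add(69, f)))
z = -1494 (z = Add(-1370, -124) = -1494)
Mul(Function('M')(33, -45), Pow(Add(Add(2702, z), 2985), -1)) = Mul(Add(-3795, Mul(-55, 33), Mul(69, -45), Mul(-45, 33)), Pow(Add(Add(2702, -1494), 2985), -1)) = Mul(Add(-3795, -1815, -3105, -1485), Pow(Add(1208, 2985), -1)) = Mul(-10200, Pow(4193, -1)) = Mul(-10200, Rational(1, 4193)) = Rational(-10200, 4193)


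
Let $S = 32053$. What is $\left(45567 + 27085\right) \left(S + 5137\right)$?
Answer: $2701927880$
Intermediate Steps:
$\left(45567 + 27085\right) \left(S + 5137\right) = \left(45567 + 27085\right) \left(32053 + 5137\right) = 72652 \cdot 37190 = 2701927880$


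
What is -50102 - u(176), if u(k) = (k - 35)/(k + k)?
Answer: -17636045/352 ≈ -50102.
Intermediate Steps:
u(k) = (-35 + k)/(2*k) (u(k) = (-35 + k)/((2*k)) = (-35 + k)*(1/(2*k)) = (-35 + k)/(2*k))
-50102 - u(176) = -50102 - (-35 + 176)/(2*176) = -50102 - 141/(2*176) = -50102 - 1*141/352 = -50102 - 141/352 = -17636045/352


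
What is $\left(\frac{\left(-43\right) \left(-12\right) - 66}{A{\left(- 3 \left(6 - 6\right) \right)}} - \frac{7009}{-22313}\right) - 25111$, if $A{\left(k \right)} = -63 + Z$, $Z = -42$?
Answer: $- \frac{3922732528}{156191} \approx -25115.0$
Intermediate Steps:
$A{\left(k \right)} = -105$ ($A{\left(k \right)} = -63 - 42 = -105$)
$\left(\frac{\left(-43\right) \left(-12\right) - 66}{A{\left(- 3 \left(6 - 6\right) \right)}} - \frac{7009}{-22313}\right) - 25111 = \left(\frac{\left(-43\right) \left(-12\right) - 66}{-105} - \frac{7009}{-22313}\right) - 25111 = \left(\left(516 - 66\right) \left(- \frac{1}{105}\right) - - \frac{7009}{22313}\right) - 25111 = \left(450 \left(- \frac{1}{105}\right) + \frac{7009}{22313}\right) - 25111 = \left(- \frac{30}{7} + \frac{7009}{22313}\right) - 25111 = - \frac{620327}{156191} - 25111 = - \frac{3922732528}{156191}$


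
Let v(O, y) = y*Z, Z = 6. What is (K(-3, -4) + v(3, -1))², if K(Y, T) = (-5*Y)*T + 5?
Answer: 3721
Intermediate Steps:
K(Y, T) = 5 - 5*T*Y (K(Y, T) = -5*T*Y + 5 = 5 - 5*T*Y)
v(O, y) = 6*y (v(O, y) = y*6 = 6*y)
(K(-3, -4) + v(3, -1))² = ((5 - 5*(-4)*(-3)) + 6*(-1))² = ((5 - 60) - 6)² = (-55 - 6)² = (-61)² = 3721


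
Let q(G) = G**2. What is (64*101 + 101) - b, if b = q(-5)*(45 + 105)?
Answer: 2815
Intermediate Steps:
b = 3750 (b = (-5)**2*(45 + 105) = 25*150 = 3750)
(64*101 + 101) - b = (64*101 + 101) - 1*3750 = (6464 + 101) - 3750 = 6565 - 3750 = 2815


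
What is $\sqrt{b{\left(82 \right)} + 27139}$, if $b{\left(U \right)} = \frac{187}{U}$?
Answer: $\frac{\sqrt{182497970}}{82} \approx 164.75$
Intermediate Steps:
$\sqrt{b{\left(82 \right)} + 27139} = \sqrt{\frac{187}{82} + 27139} = \sqrt{\frac{2225585}{82}} = \frac{\sqrt{182497970}}{82}$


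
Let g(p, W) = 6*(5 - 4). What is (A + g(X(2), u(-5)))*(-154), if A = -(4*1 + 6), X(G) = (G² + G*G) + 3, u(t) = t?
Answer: 616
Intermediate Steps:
X(G) = 3 + 2*G² (X(G) = (G² + G²) + 3 = 2*G² + 3 = 3 + 2*G²)
g(p, W) = 6 (g(p, W) = 6*1 = 6)
A = -10 (A = -(4 + 6) = -1*10 = -10)
(A + g(X(2), u(-5)))*(-154) = (-10 + 6)*(-154) = -4*(-154) = 616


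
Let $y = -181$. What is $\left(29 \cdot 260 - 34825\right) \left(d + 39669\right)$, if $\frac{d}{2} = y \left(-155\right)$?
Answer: $-2613330015$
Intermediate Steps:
$d = 56110$ ($d = 2 \left(\left(-181\right) \left(-155\right)\right) = 2 \cdot 28055 = 56110$)
$\left(29 \cdot 260 - 34825\right) \left(d + 39669\right) = \left(29 \cdot 260 - 34825\right) \left(56110 + 39669\right) = \left(7540 - 34825\right) 95779 = \left(-27285\right) 95779 = -2613330015$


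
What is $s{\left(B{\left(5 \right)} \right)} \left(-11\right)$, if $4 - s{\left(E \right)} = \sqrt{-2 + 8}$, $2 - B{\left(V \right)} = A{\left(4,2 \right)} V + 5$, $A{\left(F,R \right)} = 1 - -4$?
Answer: $-44 + 11 \sqrt{6} \approx -17.056$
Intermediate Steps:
$A{\left(F,R \right)} = 5$ ($A{\left(F,R \right)} = 1 + 4 = 5$)
$B{\left(V \right)} = -3 - 5 V$ ($B{\left(V \right)} = 2 - \left(5 V + 5\right) = 2 - \left(5 + 5 V\right) = -3 - 5 V$)
$s{\left(E \right)} = 4 - \sqrt{6}$ ($s{\left(E \right)} = 4 - \sqrt{-2 + 8} = 4 - \sqrt{6}$)
$s{\left(B{\left(5 \right)} \right)} \left(-11\right) = \left(4 - \sqrt{6}\right) \left(-11\right) = -44 + 11 \sqrt{6}$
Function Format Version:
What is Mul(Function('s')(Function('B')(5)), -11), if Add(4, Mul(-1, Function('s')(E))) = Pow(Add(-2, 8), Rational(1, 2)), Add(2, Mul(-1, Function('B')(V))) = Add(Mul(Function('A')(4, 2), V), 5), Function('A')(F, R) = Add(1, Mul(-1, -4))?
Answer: Add(-44, Mul(11, Pow(6, Rational(1, 2)))) ≈ -17.056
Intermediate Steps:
Function('A')(F, R) = 5 (Function('A')(F, R) = Add(1, 4) = 5)
Function('B')(V) = Add(-3, Mul(-5, V)) (Function('B')(V) = Add(2, Mul(-1, Add(Mul(5, V), 5))) = Add(2, Mul(-1, Add(5, Mul(5, V)))) = Add(2, Add(-5, Mul(-5, V))) = Add(-3, Mul(-5, V)))
Function('s')(E) = Add(4, Mul(-1, Pow(6, Rational(1, 2)))) (Function('s')(E) = Add(4, Mul(-1, Pow(Add(-2, 8), Rational(1, 2)))) = Add(4, Mul(-1, Pow(6, Rational(1, 2)))))
Mul(Function('s')(Function('B')(5)), -11) = Mul(Add(4, Mul(-1, Pow(6, Rational(1, 2)))), -11) = Add(-44, Mul(11, Pow(6, Rational(1, 2))))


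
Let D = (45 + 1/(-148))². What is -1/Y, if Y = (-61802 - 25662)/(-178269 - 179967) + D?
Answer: -1961700336/3971729296943 ≈ -0.00049392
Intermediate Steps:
D = 44342281/21904 (D = (45 - 1/148)² = (6659/148)² = 44342281/21904 ≈ 2024.4)
Y = 3971729296943/1961700336 (Y = (-61802 - 25662)/(-178269 - 179967) + 44342281/21904 = -87464/(-358236) + 44342281/21904 = -87464*(-1/358236) + 44342281/21904 = 21866/89559 + 44342281/21904 = 3971729296943/1961700336 ≈ 2024.6)
-1/Y = -1/3971729296943/1961700336 = -1*1961700336/3971729296943 = -1961700336/3971729296943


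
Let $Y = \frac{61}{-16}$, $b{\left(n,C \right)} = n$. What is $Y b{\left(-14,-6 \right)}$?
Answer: $\frac{427}{8} \approx 53.375$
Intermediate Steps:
$Y = - \frac{61}{16}$ ($Y = 61 \left(- \frac{1}{16}\right) = - \frac{61}{16} \approx -3.8125$)
$Y b{\left(-14,-6 \right)} = \left(- \frac{61}{16}\right) \left(-14\right) = \frac{427}{8}$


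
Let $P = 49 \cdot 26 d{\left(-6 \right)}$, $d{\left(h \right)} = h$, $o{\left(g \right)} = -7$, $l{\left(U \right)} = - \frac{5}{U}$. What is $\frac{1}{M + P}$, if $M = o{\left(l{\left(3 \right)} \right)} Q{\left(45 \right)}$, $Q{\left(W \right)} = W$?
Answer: $- \frac{1}{7959} \approx -0.00012564$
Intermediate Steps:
$M = -315$ ($M = \left(-7\right) 45 = -315$)
$P = -7644$ ($P = 49 \cdot 26 \left(-6\right) = 1274 \left(-6\right) = -7644$)
$\frac{1}{M + P} = \frac{1}{-315 - 7644} = \frac{1}{-7959} = - \frac{1}{7959}$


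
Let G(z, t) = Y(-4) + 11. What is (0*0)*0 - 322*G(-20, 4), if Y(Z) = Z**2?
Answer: -8694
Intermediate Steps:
G(z, t) = 27 (G(z, t) = (-4)**2 + 11 = 16 + 11 = 27)
(0*0)*0 - 322*G(-20, 4) = (0*0)*0 - 322*27 = 0*0 - 8694 = 0 - 8694 = -8694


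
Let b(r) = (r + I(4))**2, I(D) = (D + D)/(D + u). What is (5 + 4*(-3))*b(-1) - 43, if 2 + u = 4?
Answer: -394/9 ≈ -43.778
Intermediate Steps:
u = 2 (u = -2 + 4 = 2)
I(D) = 2*D/(2 + D) (I(D) = (D + D)/(D + 2) = (2*D)/(2 + D) = 2*D/(2 + D))
b(r) = (4/3 + r)**2 (b(r) = (r + 2*4/(2 + 4))**2 = (r + 2*4/6)**2 = (r + 2*4*(1/6))**2 = (r + 4/3)**2 = (4/3 + r)**2)
(5 + 4*(-3))*b(-1) - 43 = (5 + 4*(-3))*((4 + 3*(-1))**2/9) - 43 = (5 - 12)*((4 - 3)**2/9) - 43 = -7*1**2/9 - 43 = -7/9 - 43 = -394/9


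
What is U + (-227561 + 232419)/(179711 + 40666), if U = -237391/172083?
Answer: -5719948577/4213681699 ≈ -1.3575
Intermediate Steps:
U = -237391/172083 (U = -237391*1/172083 = -237391/172083 ≈ -1.3795)
U + (-227561 + 232419)/(179711 + 40666) = -237391/172083 + (-227561 + 232419)/(179711 + 40666) = -237391/172083 + 4858/220377 = -5719948577/4213681699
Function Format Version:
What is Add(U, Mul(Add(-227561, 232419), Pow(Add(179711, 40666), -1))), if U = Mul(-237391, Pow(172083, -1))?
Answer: Rational(-5719948577, 4213681699) ≈ -1.3575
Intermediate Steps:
U = Rational(-237391, 172083) (U = Mul(-237391, Rational(1, 172083)) = Rational(-237391, 172083) ≈ -1.3795)
Add(U, Mul(Add(-227561, 232419), Pow(Add(179711, 40666), -1))) = Add(Rational(-237391, 172083), Mul(Add(-227561, 232419), Pow(Add(179711, 40666), -1))) = Add(Rational(-237391, 172083), Mul(4858, Pow(220377, -1))) = Add(Rational(-237391, 172083), Mul(4858, Rational(1, 220377))) = Add(Rational(-237391, 172083), Rational(4858, 220377)) = Rational(-5719948577, 4213681699)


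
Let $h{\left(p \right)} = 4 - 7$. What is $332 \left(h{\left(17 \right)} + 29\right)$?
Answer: $8632$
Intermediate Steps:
$h{\left(p \right)} = -3$ ($h{\left(p \right)} = 4 - 7 = -3$)
$332 \left(h{\left(17 \right)} + 29\right) = 332 \left(-3 + 29\right) = 332 \cdot 26 = 8632$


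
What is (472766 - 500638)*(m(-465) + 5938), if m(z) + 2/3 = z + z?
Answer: -418693184/3 ≈ -1.3956e+8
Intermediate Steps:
m(z) = -2/3 + 2*z (m(z) = -2/3 + (z + z) = -2/3 + 2*z)
(472766 - 500638)*(m(-465) + 5938) = (472766 - 500638)*((-2/3 + 2*(-465)) + 5938) = -27872*((-2/3 - 930) + 5938) = -27872*(-2792/3 + 5938) = -27872*15022/3 = -418693184/3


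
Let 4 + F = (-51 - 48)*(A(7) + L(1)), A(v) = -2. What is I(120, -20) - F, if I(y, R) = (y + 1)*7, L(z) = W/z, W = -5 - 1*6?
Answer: -436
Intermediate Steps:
W = -11 (W = -5 - 6 = -11)
L(z) = -11/z
I(y, R) = 7 + 7*y (I(y, R) = (1 + y)*7 = 7 + 7*y)
F = 1283 (F = -4 + (-51 - 48)*(-2 - 11/1) = -4 - 99*(-2 - 11*1) = -4 - 99*(-2 - 11) = -4 - 99*(-13) = -4 + 1287 = 1283)
I(120, -20) - F = (7 + 7*120) - 1*1283 = (7 + 840) - 1283 = 847 - 1283 = -436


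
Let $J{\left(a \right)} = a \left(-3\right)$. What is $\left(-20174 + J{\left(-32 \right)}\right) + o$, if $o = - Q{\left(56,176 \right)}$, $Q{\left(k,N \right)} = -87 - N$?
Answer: $-19815$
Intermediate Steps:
$J{\left(a \right)} = - 3 a$
$o = 263$ ($o = - (-87 - 176) = \left(-1\right) \left(-263\right) = 263$)
$\left(-20174 + J{\left(-32 \right)}\right) + o = \left(-20174 - -96\right) + 263 = \left(-20174 + 96\right) + 263 = -20078 + 263 = -19815$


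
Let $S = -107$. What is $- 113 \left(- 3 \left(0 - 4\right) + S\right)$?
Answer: $10735$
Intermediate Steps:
$- 113 \left(- 3 \left(0 - 4\right) + S\right) = - 113 \left(- 3 \left(0 - 4\right) - 107\right) = - 113 \left(\left(-3\right) \left(-4\right) - 107\right) = - 113 \left(12 - 107\right) = \left(-113\right) \left(-95\right) = 10735$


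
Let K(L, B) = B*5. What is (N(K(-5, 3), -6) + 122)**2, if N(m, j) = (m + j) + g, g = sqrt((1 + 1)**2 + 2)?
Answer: (131 + sqrt(6))**2 ≈ 17809.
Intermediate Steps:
K(L, B) = 5*B
g = sqrt(6) (g = sqrt(2**2 + 2) = sqrt(4 + 2) = sqrt(6) ≈ 2.4495)
N(m, j) = j + m + sqrt(6) (N(m, j) = (m + j) + sqrt(6) = (j + m) + sqrt(6) = j + m + sqrt(6))
(N(K(-5, 3), -6) + 122)**2 = ((-6 + 5*3 + sqrt(6)) + 122)**2 = ((-6 + 15 + sqrt(6)) + 122)**2 = ((9 + sqrt(6)) + 122)**2 = (131 + sqrt(6))**2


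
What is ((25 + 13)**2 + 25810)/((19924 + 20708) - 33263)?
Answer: 27254/7369 ≈ 3.6985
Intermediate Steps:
((25 + 13)**2 + 25810)/((19924 + 20708) - 33263) = (38**2 + 25810)/(40632 - 33263) = (1444 + 25810)/7369 = 27254*(1/7369) = 27254/7369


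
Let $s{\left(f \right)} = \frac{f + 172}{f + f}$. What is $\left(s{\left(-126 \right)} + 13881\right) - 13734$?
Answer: $\frac{18499}{126} \approx 146.82$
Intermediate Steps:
$s{\left(f \right)} = \frac{172 + f}{2 f}$
$\left(s{\left(-126 \right)} + 13881\right) - 13734 = \left(\frac{172 - 126}{2 \left(-126\right)} + 13881\right) - 13734 = \left(\frac{1}{2} \left(- \frac{1}{126}\right) 46 + 13881\right) - 13734 = \left(- \frac{23}{126} + 13881\right) - 13734 = \frac{1748983}{126} - 13734 = \frac{18499}{126}$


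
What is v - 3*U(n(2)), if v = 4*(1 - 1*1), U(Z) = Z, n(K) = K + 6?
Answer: -24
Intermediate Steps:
n(K) = 6 + K
v = 0 (v = 4*(1 - 1) = 4*0 = 0)
v - 3*U(n(2)) = 0 - 3*(6 + 2) = 0 - 3*8 = 0 - 24 = -24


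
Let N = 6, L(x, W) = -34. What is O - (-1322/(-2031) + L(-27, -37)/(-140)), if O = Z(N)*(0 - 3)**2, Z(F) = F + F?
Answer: 15227293/142170 ≈ 107.11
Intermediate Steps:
Z(F) = 2*F
O = 108 (O = (2*6)*(0 - 3)**2 = 12*(-3)**2 = 12*9 = 108)
O - (-1322/(-2031) + L(-27, -37)/(-140)) = 108 - (-1322/(-2031) - 34/(-140)) = 108 - (-1322*(-1/2031) - 34*(-1/140)) = 108 - (1322/2031 + 17/70) = 108 - 1*127067/142170 = 108 - 127067/142170 = 15227293/142170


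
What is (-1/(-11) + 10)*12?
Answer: 1332/11 ≈ 121.09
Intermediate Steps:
(-1/(-11) + 10)*12 = (-1*(-1/11) + 10)*12 = (1/11 + 10)*12 = (111/11)*12 = 1332/11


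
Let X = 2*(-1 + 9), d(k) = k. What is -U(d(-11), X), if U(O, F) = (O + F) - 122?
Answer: 117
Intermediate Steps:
X = 16 (X = 2*8 = 16)
U(O, F) = -122 + F + O (U(O, F) = (F + O) - 122 = -122 + F + O)
-U(d(-11), X) = -(-122 + 16 - 11) = -1*(-117) = 117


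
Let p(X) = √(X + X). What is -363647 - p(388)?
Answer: -363647 - 2*√194 ≈ -3.6368e+5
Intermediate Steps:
p(X) = √2*√X (p(X) = √(2*X) = √2*√X)
-363647 - p(388) = -363647 - √2*√388 = -363647 - √2*2*√97 = -363647 - 2*√194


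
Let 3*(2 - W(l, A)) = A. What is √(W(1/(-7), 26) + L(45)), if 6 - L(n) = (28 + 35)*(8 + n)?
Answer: I*√30057/3 ≈ 57.79*I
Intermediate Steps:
L(n) = -498 - 63*n (L(n) = 6 - (28 + 35)*(8 + n) = 6 - 63*(8 + n) = 6 - (504 + 63*n) = 6 + (-504 - 63*n) = -498 - 63*n)
W(l, A) = 2 - A/3
√(W(1/(-7), 26) + L(45)) = √((2 - ⅓*26) + (-498 - 63*45)) = √((2 - 26/3) + (-498 - 2835)) = √(-20/3 - 3333) = √(-10019/3) = I*√30057/3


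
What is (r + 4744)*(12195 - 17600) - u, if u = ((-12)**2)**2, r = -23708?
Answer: 102479684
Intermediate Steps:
u = 20736 (u = 144**2 = 20736)
(r + 4744)*(12195 - 17600) - u = (-23708 + 4744)*(12195 - 17600) - 1*20736 = -18964*(-5405) - 20736 = 102500420 - 20736 = 102479684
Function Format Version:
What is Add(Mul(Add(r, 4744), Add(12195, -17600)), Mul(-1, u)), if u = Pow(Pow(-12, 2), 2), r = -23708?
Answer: 102479684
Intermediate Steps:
u = 20736 (u = Pow(144, 2) = 20736)
Add(Mul(Add(r, 4744), Add(12195, -17600)), Mul(-1, u)) = Add(Mul(Add(-23708, 4744), Add(12195, -17600)), Mul(-1, 20736)) = Add(Mul(-18964, -5405), -20736) = Add(102500420, -20736) = 102479684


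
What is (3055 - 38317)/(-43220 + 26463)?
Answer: 35262/16757 ≈ 2.1043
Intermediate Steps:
(3055 - 38317)/(-43220 + 26463) = -35262/(-16757) = -35262*(-1/16757) = 35262/16757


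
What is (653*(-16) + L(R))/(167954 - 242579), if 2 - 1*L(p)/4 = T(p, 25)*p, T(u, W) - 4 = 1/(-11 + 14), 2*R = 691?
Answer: 49286/223875 ≈ 0.22015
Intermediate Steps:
R = 691/2 (R = (½)*691 = 691/2 ≈ 345.50)
T(u, W) = 13/3 (T(u, W) = 4 + 1/(-11 + 14) = 4 + 1/3 = 4 + ⅓ = 13/3)
L(p) = 8 - 52*p/3
(653*(-16) + L(R))/(167954 - 242579) = (653*(-16) + (8 - 52/3*691/2))/(167954 - 242579) = (-10448 + (8 - 17966/3))/(-74625) = (-10448 - 17942/3)*(-1/74625) = -49286/3*(-1/74625) = 49286/223875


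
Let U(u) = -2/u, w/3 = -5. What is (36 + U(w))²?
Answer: 293764/225 ≈ 1305.6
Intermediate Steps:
w = -15 (w = 3*(-5) = -15)
(36 + U(w))² = (36 - 2/(-15))² = (36 - 2*(-1/15))² = (36 + 2/15)² = (542/15)² = 293764/225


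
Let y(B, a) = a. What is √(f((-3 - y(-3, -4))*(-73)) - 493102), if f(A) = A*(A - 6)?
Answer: I*√487335 ≈ 698.09*I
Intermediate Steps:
f(A) = A*(-6 + A)
√(f((-3 - y(-3, -4))*(-73)) - 493102) = √(((-3 - 1*(-4))*(-73))*(-6 + (-3 - 1*(-4))*(-73)) - 493102) = √(((-3 + 4)*(-73))*(-6 + (-3 + 4)*(-73)) - 493102) = √((1*(-73))*(-6 + 1*(-73)) - 493102) = √(-73*(-6 - 73) - 493102) = √(-73*(-79) - 493102) = √(5767 - 493102) = √(-487335) = I*√487335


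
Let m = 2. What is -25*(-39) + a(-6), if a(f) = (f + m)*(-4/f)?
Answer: 2917/3 ≈ 972.33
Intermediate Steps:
a(f) = -4*(2 + f)/f (a(f) = (f + 2)*(-4/f) = (2 + f)*(-4/f) = -4*(2 + f)/f)
-25*(-39) + a(-6) = -25*(-39) + (-4 - 8/(-6)) = 975 + (-4 - 8*(-⅙)) = 975 + (-4 + 4/3) = 975 - 8/3 = 2917/3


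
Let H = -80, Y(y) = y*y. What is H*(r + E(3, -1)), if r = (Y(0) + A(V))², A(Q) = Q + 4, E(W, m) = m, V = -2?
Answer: -240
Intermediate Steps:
Y(y) = y²
A(Q) = 4 + Q
r = 4 (r = (0² + (4 - 2))² = (0 + 2)² = 2² = 4)
H*(r + E(3, -1)) = -80*(4 - 1) = -80*3 = -240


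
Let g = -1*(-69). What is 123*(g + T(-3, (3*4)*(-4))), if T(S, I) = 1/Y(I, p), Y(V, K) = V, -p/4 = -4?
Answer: 135751/16 ≈ 8484.4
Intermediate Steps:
p = 16 (p = -4*(-4) = 16)
T(S, I) = 1/I
g = 69
123*(g + T(-3, (3*4)*(-4))) = 123*(69 + 1/((3*4)*(-4))) = 123*(69 + 1/(12*(-4))) = 123*(69 + 1/(-48)) = 123*(69 - 1/48) = 123*(3311/48) = 135751/16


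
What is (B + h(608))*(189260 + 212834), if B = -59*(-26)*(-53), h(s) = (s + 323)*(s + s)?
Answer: 422517962636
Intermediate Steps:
h(s) = 2*s*(323 + s) (h(s) = (323 + s)*(2*s) = 2*s*(323 + s))
B = -81302 (B = 1534*(-53) = -81302)
(B + h(608))*(189260 + 212834) = (-81302 + 2*608*(323 + 608))*(189260 + 212834) = (-81302 + 2*608*931)*402094 = (-81302 + 1132096)*402094 = 1050794*402094 = 422517962636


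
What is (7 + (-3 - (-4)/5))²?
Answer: 576/25 ≈ 23.040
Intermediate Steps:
(7 + (-3 - (-4)/5))² = (7 + (-3 - 2*(-⅖)))² = (7 + (-3 + ⅘))² = (7 - 11/5)² = (24/5)² = 576/25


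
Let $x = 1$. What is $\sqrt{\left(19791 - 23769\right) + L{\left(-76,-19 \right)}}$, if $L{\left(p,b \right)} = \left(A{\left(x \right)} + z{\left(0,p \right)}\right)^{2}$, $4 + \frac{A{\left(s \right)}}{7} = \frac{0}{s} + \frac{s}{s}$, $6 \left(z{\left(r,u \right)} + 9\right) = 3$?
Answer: $\frac{i \sqrt{12431}}{2} \approx 55.747 i$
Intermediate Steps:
$z{\left(r,u \right)} = - \frac{17}{2}$ ($z{\left(r,u \right)} = -9 + \frac{1}{6} \cdot 3 = -9 + \frac{1}{2} = - \frac{17}{2}$)
$A{\left(s \right)} = -21$ ($A{\left(s \right)} = -28 + 7 \left(\frac{0}{s} + \frac{s}{s}\right) = -28 + 7 \left(0 + 1\right) = -28 + 7 \cdot 1 = -28 + 7 = -21$)
$L{\left(p,b \right)} = \frac{3481}{4}$ ($L{\left(p,b \right)} = \left(-21 - \frac{17}{2}\right)^{2} = \left(- \frac{59}{2}\right)^{2} = \frac{3481}{4}$)
$\sqrt{\left(19791 - 23769\right) + L{\left(-76,-19 \right)}} = \sqrt{\left(19791 - 23769\right) + \frac{3481}{4}} = \sqrt{-3978 + \frac{3481}{4}} = \sqrt{- \frac{12431}{4}} = \frac{i \sqrt{12431}}{2}$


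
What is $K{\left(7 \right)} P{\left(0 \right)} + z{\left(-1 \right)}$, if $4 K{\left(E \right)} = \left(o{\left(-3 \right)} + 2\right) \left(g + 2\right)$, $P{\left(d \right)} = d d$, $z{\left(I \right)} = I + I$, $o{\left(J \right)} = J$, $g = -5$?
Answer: $-2$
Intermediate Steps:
$z{\left(I \right)} = 2 I$
$P{\left(d \right)} = d^{2}$
$K{\left(E \right)} = \frac{3}{4}$ ($K{\left(E \right)} = \frac{\left(-3 + 2\right) \left(-5 + 2\right)}{4} = \frac{\left(-1\right) \left(-3\right)}{4} = \frac{1}{4} \cdot 3 = \frac{3}{4}$)
$K{\left(7 \right)} P{\left(0 \right)} + z{\left(-1 \right)} = \frac{3 \cdot 0^{2}}{4} + 2 \left(-1\right) = \frac{3}{4} \cdot 0 - 2 = 0 - 2 = -2$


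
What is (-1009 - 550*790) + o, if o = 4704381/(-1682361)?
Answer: -81409784570/186929 ≈ -4.3551e+5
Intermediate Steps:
o = -522709/186929 (o = 4704381*(-1/1682361) = -522709/186929 ≈ -2.7963)
(-1009 - 550*790) + o = (-1009 - 550*790) - 522709/186929 = (-1009 - 434500) - 522709/186929 = -435509 - 522709/186929 = -81409784570/186929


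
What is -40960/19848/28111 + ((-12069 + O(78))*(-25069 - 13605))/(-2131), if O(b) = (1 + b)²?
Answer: -15719607416706872/148623166221 ≈ -1.0577e+5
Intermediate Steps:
-40960/19848/28111 + ((-12069 + O(78))*(-25069 - 13605))/(-2131) = -40960/19848/28111 + ((-12069 + (1 + 78)²)*(-25069 - 13605))/(-2131) = -40960*1/19848*(1/28111) + ((-12069 + 79²)*(-38674))*(-1/2131) = -5120/2481*1/28111 + ((-12069 + 6241)*(-38674))*(-1/2131) = -5120/69743391 - 5828*(-38674)*(-1/2131) = -5120/69743391 + 225392072*(-1/2131) = -5120/69743391 - 225392072/2131 = -15719607416706872/148623166221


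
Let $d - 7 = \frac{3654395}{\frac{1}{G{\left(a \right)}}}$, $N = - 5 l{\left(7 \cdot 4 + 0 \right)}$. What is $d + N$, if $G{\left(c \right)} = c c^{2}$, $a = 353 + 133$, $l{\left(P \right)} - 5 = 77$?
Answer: $419492591969717$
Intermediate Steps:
$l{\left(P \right)} = 82$ ($l{\left(P \right)} = 5 + 77 = 82$)
$a = 486$
$N = -410$ ($N = \left(-5\right) 82 = -410$)
$G{\left(c \right)} = c^{3}$
$d = 419492591970127$ ($d = 7 + \frac{3654395}{\frac{1}{486^{3}}} = 7 + \frac{3654395}{\frac{1}{114791256}} = 7 + 3654395 \frac{1}{\frac{1}{114791256}} = 7 + 3654395 \cdot 114791256 = 7 + 419492591970120 = 419492591970127$)
$d + N = 419492591970127 - 410 = 419492591969717$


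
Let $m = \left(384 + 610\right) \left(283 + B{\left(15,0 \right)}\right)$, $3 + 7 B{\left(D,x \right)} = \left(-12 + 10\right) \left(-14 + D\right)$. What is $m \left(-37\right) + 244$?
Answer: $-10381660$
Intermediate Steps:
$B{\left(D,x \right)} = \frac{25}{7} - \frac{2 D}{7}$ ($B{\left(D,x \right)} = - \frac{3}{7} + \frac{\left(-12 + 10\right) \left(-14 + D\right)}{7} = - \frac{3}{7} + \frac{\left(-2\right) \left(-14 + D\right)}{7} = - \frac{3}{7} + \frac{28 - 2 D}{7} = - \frac{3}{7} - \left(-4 + \frac{2 D}{7}\right) = \frac{25}{7} - \frac{2 D}{7}$)
$m = 280592$ ($m = \left(384 + 610\right) \left(283 + \left(\frac{25}{7} - \frac{30}{7}\right)\right) = 994 \left(283 + \left(\frac{25}{7} - \frac{30}{7}\right)\right) = 994 \left(283 - \frac{5}{7}\right) = 994 \cdot \frac{1976}{7} = 280592$)
$m \left(-37\right) + 244 = 280592 \left(-37\right) + 244 = -10381904 + 244 = -10381660$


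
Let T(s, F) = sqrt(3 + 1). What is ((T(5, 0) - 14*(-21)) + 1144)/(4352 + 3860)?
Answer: 360/2053 ≈ 0.17535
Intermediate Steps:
T(s, F) = 2 (T(s, F) = sqrt(4) = 2)
((T(5, 0) - 14*(-21)) + 1144)/(4352 + 3860) = ((2 - 14*(-21)) + 1144)/(4352 + 3860) = ((2 + 294) + 1144)/8212 = (296 + 1144)*(1/8212) = 1440*(1/8212) = 360/2053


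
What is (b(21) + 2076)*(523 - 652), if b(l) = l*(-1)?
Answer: -265095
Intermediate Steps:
b(l) = -l
(b(21) + 2076)*(523 - 652) = (-1*21 + 2076)*(523 - 652) = (-21 + 2076)*(-129) = 2055*(-129) = -265095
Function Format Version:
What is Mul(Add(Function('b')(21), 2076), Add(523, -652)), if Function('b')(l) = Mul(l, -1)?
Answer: -265095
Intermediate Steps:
Function('b')(l) = Mul(-1, l)
Mul(Add(Function('b')(21), 2076), Add(523, -652)) = Mul(Add(Mul(-1, 21), 2076), Add(523, -652)) = Mul(Add(-21, 2076), -129) = Mul(2055, -129) = -265095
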